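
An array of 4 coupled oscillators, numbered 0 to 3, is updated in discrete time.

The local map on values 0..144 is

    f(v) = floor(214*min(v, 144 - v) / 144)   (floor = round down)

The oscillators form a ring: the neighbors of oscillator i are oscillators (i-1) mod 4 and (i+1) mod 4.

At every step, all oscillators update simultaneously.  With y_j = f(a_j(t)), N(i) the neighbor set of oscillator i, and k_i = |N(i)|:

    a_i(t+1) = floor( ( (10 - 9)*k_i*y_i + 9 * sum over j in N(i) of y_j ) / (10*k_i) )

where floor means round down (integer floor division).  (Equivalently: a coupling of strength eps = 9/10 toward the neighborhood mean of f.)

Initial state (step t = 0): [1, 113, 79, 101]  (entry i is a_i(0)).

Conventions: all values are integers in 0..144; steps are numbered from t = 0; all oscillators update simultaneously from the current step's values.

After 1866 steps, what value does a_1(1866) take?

Simulating step by step:
t=0: [1, 113, 79, 101]
t=1: [49, 48, 58, 49]
t=2: [71, 78, 72, 78]
t=3: [98, 105, 98, 105]
t=4: [58, 66, 58, 66]
t=5: [96, 87, 96, 87]
t=6: [82, 72, 82, 72]
t=7: [105, 93, 105, 93]
t=8: [73, 58, 73, 58]
t=9: [87, 103, 87, 103]
t=10: [62, 81, 62, 81]
t=11: [92, 92, 92, 92]
t=12: [77, 77, 77, 77]
t=13: [99, 99, 99, 99]
t=14: [66, 66, 66, 66]
t=15: [98, 98, 98, 98]
t=16: [68, 68, 68, 68]
t=17: [101, 101, 101, 101]
t=18: [63, 63, 63, 63]
t=19: [93, 93, 93, 93]
t=20: [75, 75, 75, 75]
t=21: [102, 102, 102, 102]
t=22: [62, 62, 62, 62]
t=23: [92, 92, 92, 92]

Answer: a_1(1866) = 63
Key observation: The state at step 11, [92, 92, 92, 92], reappears at step 23: the system is in a cycle of period 12 from step 11 on.  Therefore the state at step 1866 equals the state at step 11 + ((1866 - 11) mod 12) = 18, which is [63, 63, 63, 63].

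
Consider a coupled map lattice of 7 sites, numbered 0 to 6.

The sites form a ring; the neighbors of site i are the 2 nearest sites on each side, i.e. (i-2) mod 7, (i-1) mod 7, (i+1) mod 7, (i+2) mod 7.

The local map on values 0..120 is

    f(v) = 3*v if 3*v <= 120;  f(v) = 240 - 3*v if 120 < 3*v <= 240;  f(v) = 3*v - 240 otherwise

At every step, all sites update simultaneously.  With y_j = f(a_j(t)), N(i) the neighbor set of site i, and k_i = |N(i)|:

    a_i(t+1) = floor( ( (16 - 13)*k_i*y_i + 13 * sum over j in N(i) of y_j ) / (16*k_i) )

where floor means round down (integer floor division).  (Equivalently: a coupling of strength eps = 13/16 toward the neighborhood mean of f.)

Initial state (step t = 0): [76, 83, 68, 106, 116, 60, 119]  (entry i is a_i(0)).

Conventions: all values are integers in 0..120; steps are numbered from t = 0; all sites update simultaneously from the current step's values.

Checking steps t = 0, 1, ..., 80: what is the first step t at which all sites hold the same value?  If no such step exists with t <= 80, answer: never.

Answer: 35
Key observation: Synchronization is absorbing here: once all sites are equal they stay equal, and step 35 is the first all-equal step.

Derivation:
t=0: [76, 83, 68, 106, 116, 60, 119]  (not all equal)
t=1: [47, 51, 48, 57, 79, 75, 60]  (not all equal)
t=2: [70, 82, 70, 53, 49, 49, 52]  (not all equal)
t=3: [48, 46, 48, 60, 75, 75, 60]  (not all equal)
t=4: [73, 82, 73, 57, 49, 49, 57]  (not all equal)
t=5: [42, 37, 42, 56, 68, 68, 56]  (not all equal)
t=6: [89, 96, 89, 73, 66, 66, 73]  (not all equal)
t=7: [33, 28, 33, 36, 30, 30, 36]  (not all equal)
t=8: [95, 99, 95, 93, 99, 99, 93]  (not all equal)
t=9: [48, 44, 48, 51, 47, 47, 51]  (not all equal)
t=10: [97, 94, 97, 97, 93, 93, 97]  (not all equal)
t=11: [46, 49, 46, 44, 46, 46, 44]  (not all equal)
t=12: [101, 102, 101, 101, 104, 104, 101]  (not all equal)
t=13: [65, 63, 65, 67, 66, 66, 67]  (not all equal)
t=14: [44, 43, 44, 43, 41, 41, 43]  (not all equal)
t=15: [111, 109, 111, 112, 112, 112, 112]  (not all equal)
t=16: [93, 93, 93, 93, 95, 95, 93]  (not all equal)
t=17: [40, 39, 40, 41, 41, 41, 41]  (not all equal)
t=18: [118, 118, 118, 117, 117, 117, 117]  (not all equal)
t=19: [112, 112, 112, 112, 111, 111, 112]  (not all equal)
t=20: [95, 96, 95, 94, 94, 94, 94]  (not all equal)
t=21: [44, 44, 44, 43, 42, 42, 43]  (not all equal)
t=22: [109, 109, 109, 111, 111, 111, 111]  (not all equal)
t=23: [89, 89, 89, 90, 91, 91, 90]  (not all equal)
t=24: [28, 28, 28, 30, 30, 30, 30]  (not all equal)
t=25: [86, 86, 86, 87, 88, 88, 87]  (not all equal)
t=26: [19, 19, 19, 21, 21, 21, 21]  (not all equal)
t=27: [59, 59, 59, 60, 61, 61, 60]  (not all equal)
t=28: [61, 61, 61, 60, 59, 59, 60]  (not all equal)
t=29: [58, 58, 58, 60, 60, 60, 60]  (not all equal)
t=30: [63, 63, 63, 62, 61, 61, 62]  (not all equal)
t=31: [52, 52, 52, 54, 54, 54, 54]  (not all equal)
t=32: [81, 81, 81, 80, 79, 79, 80]  (not all equal)
t=33: [2, 1, 2, 2, 1, 1, 2]  (not all equal)
t=34: [4, 5, 4, 4, 4, 4, 4]  (not all equal)
t=35: [12, 12, 12, 12, 12, 12, 12]  (all equal)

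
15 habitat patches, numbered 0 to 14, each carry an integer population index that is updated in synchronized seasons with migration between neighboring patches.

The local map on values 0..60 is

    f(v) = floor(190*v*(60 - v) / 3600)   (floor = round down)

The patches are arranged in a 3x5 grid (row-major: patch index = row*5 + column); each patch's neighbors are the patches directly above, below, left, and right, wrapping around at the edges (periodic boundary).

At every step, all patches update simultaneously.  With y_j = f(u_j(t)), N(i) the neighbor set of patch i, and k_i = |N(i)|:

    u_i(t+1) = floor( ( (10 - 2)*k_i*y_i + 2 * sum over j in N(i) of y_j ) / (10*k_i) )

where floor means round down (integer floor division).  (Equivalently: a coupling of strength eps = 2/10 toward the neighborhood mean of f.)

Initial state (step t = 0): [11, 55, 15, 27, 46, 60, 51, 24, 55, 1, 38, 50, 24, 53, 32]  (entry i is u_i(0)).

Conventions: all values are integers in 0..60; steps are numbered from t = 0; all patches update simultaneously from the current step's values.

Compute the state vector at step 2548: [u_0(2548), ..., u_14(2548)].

Simulating step by step:
t=0: [11, 55, 15, 27, 46, 60, 51, 24, 55, 1, 38, 50, 24, 53, 32]
t=1: [26, 16, 35, 42, 32, 4, 23, 41, 16, 7, 40, 27, 42, 22, 42]
t=2: [43, 38, 44, 39, 44, 16, 42, 41, 36, 21, 40, 45, 40, 42, 38]
t=3: [38, 42, 38, 42, 38, 37, 39, 40, 44, 42, 41, 36, 41, 39, 43]
t=4: [43, 40, 43, 39, 43, 43, 42, 41, 37, 39, 41, 44, 41, 42, 38]
t=5: [38, 41, 38, 42, 38, 38, 39, 40, 43, 42, 40, 37, 40, 39, 43]
t=6: [43, 41, 43, 39, 43, 43, 42, 41, 38, 39, 42, 43, 42, 42, 38]
t=7: [38, 40, 38, 42, 38, 38, 39, 40, 43, 42, 39, 38, 39, 39, 43]
t=8: [43, 42, 43, 39, 43, 43, 43, 42, 38, 39, 42, 43, 43, 42, 38]
t=9: [38, 38, 38, 42, 38, 38, 38, 39, 43, 42, 39, 38, 38, 39, 43]
t=10: [43, 44, 43, 39, 43, 43, 43, 42, 38, 39, 42, 43, 43, 42, 38]
t=11: [38, 37, 38, 42, 38, 38, 38, 39, 43, 42, 39, 38, 38, 39, 43]
t=12: [43, 44, 43, 39, 43, 43, 43, 42, 38, 39, 42, 43, 43, 42, 38]

Answer: [43, 44, 43, 39, 43, 43, 43, 42, 38, 39, 42, 43, 43, 42, 38]
Key observation: The state at step 10, [43, 44, 43, 39, 43, 43, 43, 42, 38, 39, 42, 43, 43, 42, 38], reappears at step 12: the system is in a cycle of period 2 from step 10 on.  Therefore the state at step 2548 equals the state at step 10 + ((2548 - 10) mod 2) = 10, which is [43, 44, 43, 39, 43, 43, 43, 42, 38, 39, 42, 43, 43, 42, 38].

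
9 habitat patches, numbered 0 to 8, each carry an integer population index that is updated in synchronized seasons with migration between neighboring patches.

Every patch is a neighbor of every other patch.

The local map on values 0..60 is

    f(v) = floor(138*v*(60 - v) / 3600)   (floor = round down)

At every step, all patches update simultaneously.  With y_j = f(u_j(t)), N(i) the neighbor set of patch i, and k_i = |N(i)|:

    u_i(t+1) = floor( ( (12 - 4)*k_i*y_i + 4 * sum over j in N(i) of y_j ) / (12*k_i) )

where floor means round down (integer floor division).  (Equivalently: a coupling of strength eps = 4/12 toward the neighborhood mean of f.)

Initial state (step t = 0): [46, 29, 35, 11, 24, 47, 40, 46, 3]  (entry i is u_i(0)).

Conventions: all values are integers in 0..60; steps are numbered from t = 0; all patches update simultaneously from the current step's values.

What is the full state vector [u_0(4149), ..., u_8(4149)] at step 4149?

Simulating step by step:
t=0: [46, 29, 35, 11, 24, 47, 40, 46, 3]
t=1: [24, 30, 30, 21, 30, 23, 28, 24, 13]
t=2: [32, 33, 33, 31, 33, 32, 33, 32, 26]
t=3: [33, 33, 33, 33, 33, 33, 33, 33, 33]
t=4: [34, 34, 34, 34, 34, 34, 34, 34, 34]
t=5: [33, 33, 33, 33, 33, 33, 33, 33, 33]

Answer: [33, 33, 33, 33, 33, 33, 33, 33, 33]
Key observation: The state at step 3, [33, 33, 33, 33, 33, 33, 33, 33, 33], reappears at step 5: the system is in a cycle of period 2 from step 3 on.  Therefore the state at step 4149 equals the state at step 3 + ((4149 - 3) mod 2) = 3, which is [33, 33, 33, 33, 33, 33, 33, 33, 33].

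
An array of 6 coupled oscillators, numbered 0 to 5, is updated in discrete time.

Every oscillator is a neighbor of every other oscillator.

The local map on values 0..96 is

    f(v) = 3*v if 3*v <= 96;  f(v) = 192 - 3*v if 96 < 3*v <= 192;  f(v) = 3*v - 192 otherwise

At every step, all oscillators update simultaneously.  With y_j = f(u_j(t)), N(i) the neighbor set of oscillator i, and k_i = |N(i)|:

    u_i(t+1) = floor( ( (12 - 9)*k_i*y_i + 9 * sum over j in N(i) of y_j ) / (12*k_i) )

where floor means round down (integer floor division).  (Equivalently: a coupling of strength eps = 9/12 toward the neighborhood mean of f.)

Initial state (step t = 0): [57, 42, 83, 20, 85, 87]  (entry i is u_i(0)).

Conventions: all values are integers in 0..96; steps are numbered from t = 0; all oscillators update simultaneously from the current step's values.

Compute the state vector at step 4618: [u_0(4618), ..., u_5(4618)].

Simulating step by step:
t=0: [57, 42, 83, 20, 85, 87]
t=1: [52, 57, 56, 56, 56, 57]
t=2: [26, 24, 24, 24, 24, 24]
t=3: [73, 72, 72, 72, 72, 72]
t=4: [24, 24, 24, 24, 24, 24]
t=5: [72, 72, 72, 72, 72, 72]
t=6: [24, 24, 24, 24, 24, 24]

Answer: [24, 24, 24, 24, 24, 24]
Key observation: The state at step 4, [24, 24, 24, 24, 24, 24], reappears at step 6: the system is in a cycle of period 2 from step 4 on.  Therefore the state at step 4618 equals the state at step 4 + ((4618 - 4) mod 2) = 4, which is [24, 24, 24, 24, 24, 24].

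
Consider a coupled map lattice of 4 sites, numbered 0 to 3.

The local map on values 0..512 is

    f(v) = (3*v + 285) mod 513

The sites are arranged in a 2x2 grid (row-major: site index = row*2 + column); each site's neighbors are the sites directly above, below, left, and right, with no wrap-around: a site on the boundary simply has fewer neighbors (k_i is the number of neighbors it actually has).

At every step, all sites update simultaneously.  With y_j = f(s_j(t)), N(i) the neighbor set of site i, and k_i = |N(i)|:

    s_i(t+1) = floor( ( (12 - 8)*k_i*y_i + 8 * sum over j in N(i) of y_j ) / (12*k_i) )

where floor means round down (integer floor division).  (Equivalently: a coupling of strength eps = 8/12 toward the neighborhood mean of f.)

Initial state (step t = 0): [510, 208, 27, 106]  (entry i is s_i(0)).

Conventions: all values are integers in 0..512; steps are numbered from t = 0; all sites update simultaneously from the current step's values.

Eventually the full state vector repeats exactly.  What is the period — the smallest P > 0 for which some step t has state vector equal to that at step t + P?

Answer: 18
Key observation: The state at step 3, [151, 230, 220, 260], reappears at step 21 — and no state repeats earlier — so the cycle the system enters has period 18.

Derivation:
t=0: [510, 208, 27, 106]
t=1: [346, 254, 244, 284]
t=2: [274, 143, 304, 212]
t=3: [151, 230, 220, 260]
t=4: [373, 242, 232, 311]
t=5: [448, 356, 346, 386]
t=6: [238, 278, 268, 347]
t=7: [214, 293, 283, 152]
t=8: [220, 260, 250, 158]
t=9: [160, 239, 229, 98]
t=10: [400, 269, 259, 338]
t=11: [187, 266, 256, 125]
t=12: [139, 179, 169, 77]
t=13: [259, 167, 157, 197]
t=14: [184, 224, 214, 293]
t=15: [394, 302, 292, 332]
t=16: [247, 287, 277, 185]
t=17: [70, 149, 139, 179]
t=18: [301, 341, 331, 239]
t=19: [232, 311, 301, 341]
t=20: [274, 314, 304, 212]
t=21: [151, 230, 220, 260]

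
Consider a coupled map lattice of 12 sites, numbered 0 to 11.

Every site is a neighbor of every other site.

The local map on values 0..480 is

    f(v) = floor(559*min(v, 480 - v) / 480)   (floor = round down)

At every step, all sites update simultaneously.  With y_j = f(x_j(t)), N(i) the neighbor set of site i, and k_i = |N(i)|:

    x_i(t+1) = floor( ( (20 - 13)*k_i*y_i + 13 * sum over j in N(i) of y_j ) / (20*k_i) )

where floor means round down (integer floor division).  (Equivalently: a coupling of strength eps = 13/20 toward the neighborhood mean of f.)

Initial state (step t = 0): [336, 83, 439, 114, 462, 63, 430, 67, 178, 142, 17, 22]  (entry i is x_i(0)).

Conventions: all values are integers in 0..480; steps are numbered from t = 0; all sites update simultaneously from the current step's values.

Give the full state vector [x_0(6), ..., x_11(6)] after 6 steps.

Simulating step by step:
t=0: [336, 83, 439, 114, 462, 63, 430, 67, 178, 142, 17, 22]
t=1: [112, 92, 77, 102, 70, 85, 81, 86, 124, 112, 69, 71]
t=2: [111, 105, 99, 108, 97, 102, 101, 103, 115, 111, 97, 97]
t=3: [122, 120, 118, 121, 117, 119, 119, 119, 123, 122, 117, 117]
t=4: [139, 138, 138, 139, 137, 138, 138, 138, 139, 139, 137, 137]
t=5: [160, 160, 160, 160, 159, 160, 160, 160, 160, 160, 159, 159]
t=6: [185, 185, 185, 185, 185, 185, 185, 185, 185, 185, 185, 185]

Answer: [185, 185, 185, 185, 185, 185, 185, 185, 185, 185, 185, 185]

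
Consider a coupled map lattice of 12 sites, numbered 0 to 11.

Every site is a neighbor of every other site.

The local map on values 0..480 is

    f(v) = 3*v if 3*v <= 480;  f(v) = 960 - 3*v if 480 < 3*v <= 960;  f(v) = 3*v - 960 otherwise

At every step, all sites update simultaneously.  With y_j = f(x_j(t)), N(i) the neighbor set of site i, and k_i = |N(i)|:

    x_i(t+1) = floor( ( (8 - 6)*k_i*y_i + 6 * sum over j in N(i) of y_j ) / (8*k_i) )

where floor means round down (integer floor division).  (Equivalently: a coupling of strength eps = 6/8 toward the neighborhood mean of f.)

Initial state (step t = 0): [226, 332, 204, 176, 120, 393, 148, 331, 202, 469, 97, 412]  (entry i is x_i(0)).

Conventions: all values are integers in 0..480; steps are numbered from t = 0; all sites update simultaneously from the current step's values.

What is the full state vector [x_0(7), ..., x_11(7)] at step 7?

Simulating step by step:
t=0: [226, 332, 204, 176, 120, 393, 148, 331, 202, 469, 97, 412]
t=1: [291, 246, 303, 318, 305, 279, 320, 246, 304, 321, 293, 290]
t=2: [82, 107, 75, 67, 74, 89, 66, 107, 75, 67, 81, 83]
t=3: [243, 257, 239, 235, 239, 247, 235, 257, 239, 235, 243, 244]
t=4: [231, 223, 233, 235, 233, 229, 235, 223, 233, 235, 231, 231]
t=5: [267, 271, 265, 264, 265, 268, 264, 271, 265, 264, 267, 267]
t=6: [160, 158, 161, 161, 161, 159, 161, 158, 161, 161, 160, 160]
t=7: [477, 476, 477, 477, 477, 477, 477, 476, 477, 477, 477, 477]

Answer: [477, 476, 477, 477, 477, 477, 477, 476, 477, 477, 477, 477]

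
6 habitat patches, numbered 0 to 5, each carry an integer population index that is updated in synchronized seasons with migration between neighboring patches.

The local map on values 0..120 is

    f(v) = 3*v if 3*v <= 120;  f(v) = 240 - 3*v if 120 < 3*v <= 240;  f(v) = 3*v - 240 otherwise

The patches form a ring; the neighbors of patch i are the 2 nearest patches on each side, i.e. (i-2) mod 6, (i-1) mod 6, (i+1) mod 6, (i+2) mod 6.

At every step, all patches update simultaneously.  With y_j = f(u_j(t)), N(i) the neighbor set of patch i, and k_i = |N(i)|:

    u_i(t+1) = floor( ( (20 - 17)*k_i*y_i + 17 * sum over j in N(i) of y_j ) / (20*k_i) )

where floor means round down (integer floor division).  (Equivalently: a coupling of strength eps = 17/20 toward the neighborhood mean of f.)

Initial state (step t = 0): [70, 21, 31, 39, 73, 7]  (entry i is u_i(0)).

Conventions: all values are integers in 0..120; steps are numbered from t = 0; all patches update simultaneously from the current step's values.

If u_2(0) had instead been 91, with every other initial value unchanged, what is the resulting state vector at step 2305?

Simulating step by step:
t=0: [70, 21, 91, 39, 73, 7]
t=1: [33, 52, 54, 46, 45, 52]
t=2: [89, 89, 94, 89, 92, 95]
t=3: [35, 34, 31, 35, 35, 31]
t=4: [99, 99, 102, 99, 99, 102]
t=5: [60, 60, 58, 60, 60, 58]
t=6: [62, 62, 60, 62, 62, 60]
t=7: [56, 56, 54, 56, 56, 54]
t=8: [74, 74, 72, 74, 74, 72]
t=9: [20, 20, 18, 20, 20, 18]
t=10: [57, 57, 59, 57, 57, 59]
t=11: [66, 66, 68, 66, 66, 68]
t=12: [39, 39, 41, 39, 39, 41]
t=13: [117, 117, 117, 117, 117, 117]
t=14: [111, 111, 111, 111, 111, 111]
t=15: [93, 93, 93, 93, 93, 93]
t=16: [39, 39, 39, 39, 39, 39]
t=17: [117, 117, 117, 117, 117, 117]

Answer: [117, 117, 117, 117, 117, 117]
Key observation: The state at step 13, [117, 117, 117, 117, 117, 117], reappears at step 17: the system is in a cycle of period 4 from step 13 on.  Therefore the state at step 2305 equals the state at step 13 + ((2305 - 13) mod 4) = 13, which is [117, 117, 117, 117, 117, 117].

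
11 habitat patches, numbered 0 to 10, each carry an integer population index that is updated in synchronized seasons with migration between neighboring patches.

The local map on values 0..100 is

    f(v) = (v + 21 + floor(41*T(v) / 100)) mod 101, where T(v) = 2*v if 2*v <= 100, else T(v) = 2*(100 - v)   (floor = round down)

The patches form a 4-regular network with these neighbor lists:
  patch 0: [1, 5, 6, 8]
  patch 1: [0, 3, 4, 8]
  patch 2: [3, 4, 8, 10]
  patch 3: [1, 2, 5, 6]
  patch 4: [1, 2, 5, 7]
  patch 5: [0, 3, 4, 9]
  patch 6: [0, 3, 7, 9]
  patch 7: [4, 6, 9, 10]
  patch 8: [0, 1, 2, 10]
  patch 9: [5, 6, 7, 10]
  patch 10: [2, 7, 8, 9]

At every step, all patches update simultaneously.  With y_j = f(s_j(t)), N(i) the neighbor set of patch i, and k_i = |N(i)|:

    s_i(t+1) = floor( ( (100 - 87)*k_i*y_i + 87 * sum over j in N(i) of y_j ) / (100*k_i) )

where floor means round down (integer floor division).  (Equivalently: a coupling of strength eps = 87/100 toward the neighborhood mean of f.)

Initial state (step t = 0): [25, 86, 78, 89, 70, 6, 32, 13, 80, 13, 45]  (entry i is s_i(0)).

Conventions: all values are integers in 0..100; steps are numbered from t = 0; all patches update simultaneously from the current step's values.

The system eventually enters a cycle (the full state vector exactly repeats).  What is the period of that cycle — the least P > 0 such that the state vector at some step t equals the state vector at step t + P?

Simulating step by step:
t=0: [25, 86, 78, 89, 70, 6, 32, 13, 80, 13, 45]
t=1: [39, 27, 12, 33, 25, 34, 47, 35, 23, 39, 26]
t=2: [59, 74, 65, 53, 69, 82, 76, 60, 67, 63, 69]
t=3: [14, 13, 13, 14, 14, 12, 12, 13, 13, 14, 13]
t=4: [43, 45, 44, 43, 43, 45, 45, 44, 44, 43, 44]
t=5: [13, 64, 43, 13, 13, 86, 64, 43, 21, 13, 21]
t=6: [27, 43, 57, 36, 55, 40, 51, 47, 54, 46, 73]
t=7: [55, 51, 28, 57, 46, 49, 37, 9, 44, 27, 8]
t=8: [24, 7, 20, 40, 28, 22, 39, 47, 27, 45, 43]
t=9: [63, 69, 79, 64, 43, 57, 47, 57, 64, 55, 41]
t=10: [11, 31, 49, 11, 24, 31, 11, 47, 31, 28, 23]
t=11: [64, 58, 54, 49, 44, 57, 39, 52, 51, 49, 43]
t=12: [29, 8, 27, 28, 10, 8, 20, 44, 30, 47, 22]
t=13: [53, 60, 62, 52, 35, 45, 39, 35, 61, 33, 40]
t=14: [26, 27, 45, 26, 34, 40, 52, 86, 29, 69, 53]
t=15: [62, 72, 51, 46, 50, 62, 37, 27, 42, 30, 24]
t=16: [47, 28, 39, 27, 24, 23, 46, 60, 34, 60, 63]
t=17: [48, 57, 61, 58, 59, 40, 21, 21, 49, 21, 44]
t=18: [38, 10, 8, 39, 39, 31, 37, 35, 7, 53, 30]
t=19: [63, 71, 67, 63, 62, 71, 71, 68, 56, 71, 45]
t=20: [13, 12, 10, 13, 13, 13, 13, 10, 10, 11, 11]
t=21: [42, 42, 41, 42, 41, 43, 42, 42, 41, 41, 39]
t=22: [97, 96, 94, 97, 96, 96, 96, 94, 95, 95, 94]
t=23: [19, 19, 18, 18, 18, 19, 18, 18, 18, 18, 18]
t=24: [54, 53, 53, 53, 53, 53, 53, 53, 53, 53, 53]
t=25: [11, 11, 11, 11, 11, 11, 11, 11, 11, 11, 11]
t=26: [41, 41, 41, 41, 41, 41, 41, 41, 41, 41, 41]
t=27: [95, 95, 95, 95, 95, 95, 95, 95, 95, 95, 95]
t=28: [19, 19, 19, 19, 19, 19, 19, 19, 19, 19, 19]
t=29: [55, 55, 55, 55, 55, 55, 55, 55, 55, 55, 55]
t=30: [11, 11, 11, 11, 11, 11, 11, 11, 11, 11, 11]

Answer: 5
Key observation: The state at step 25, [11, 11, 11, 11, 11, 11, 11, 11, 11, 11, 11], reappears at step 30 — and no state repeats earlier — so the cycle the system enters has period 5.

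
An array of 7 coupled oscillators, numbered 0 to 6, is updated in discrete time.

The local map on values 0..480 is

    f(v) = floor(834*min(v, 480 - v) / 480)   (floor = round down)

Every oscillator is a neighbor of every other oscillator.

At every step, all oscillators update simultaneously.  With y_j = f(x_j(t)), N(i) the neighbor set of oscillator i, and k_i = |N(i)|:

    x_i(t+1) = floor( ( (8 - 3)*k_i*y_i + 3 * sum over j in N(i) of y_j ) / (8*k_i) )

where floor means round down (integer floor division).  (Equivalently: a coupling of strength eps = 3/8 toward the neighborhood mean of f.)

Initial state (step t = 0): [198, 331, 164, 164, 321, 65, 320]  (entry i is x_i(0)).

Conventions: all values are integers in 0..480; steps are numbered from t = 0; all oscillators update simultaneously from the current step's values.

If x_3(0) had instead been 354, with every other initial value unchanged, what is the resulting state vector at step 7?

Answer: [260, 218, 231, 213, 227, 256, 228]
Key observation: This trace re-runs the system from the modified initial state.

Derivation:
t=0: [198, 331, 164, 354, 321, 65, 320]
t=1: [304, 255, 270, 233, 265, 173, 267]
t=2: [328, 376, 361, 383, 366, 325, 364]
t=3: [241, 194, 208, 187, 204, 244, 205]
t=4: [393, 349, 362, 342, 358, 390, 360]
t=5: [172, 215, 202, 221, 206, 175, 204]
t=6: [318, 361, 348, 366, 352, 322, 350]
t=7: [260, 218, 231, 213, 227, 256, 228]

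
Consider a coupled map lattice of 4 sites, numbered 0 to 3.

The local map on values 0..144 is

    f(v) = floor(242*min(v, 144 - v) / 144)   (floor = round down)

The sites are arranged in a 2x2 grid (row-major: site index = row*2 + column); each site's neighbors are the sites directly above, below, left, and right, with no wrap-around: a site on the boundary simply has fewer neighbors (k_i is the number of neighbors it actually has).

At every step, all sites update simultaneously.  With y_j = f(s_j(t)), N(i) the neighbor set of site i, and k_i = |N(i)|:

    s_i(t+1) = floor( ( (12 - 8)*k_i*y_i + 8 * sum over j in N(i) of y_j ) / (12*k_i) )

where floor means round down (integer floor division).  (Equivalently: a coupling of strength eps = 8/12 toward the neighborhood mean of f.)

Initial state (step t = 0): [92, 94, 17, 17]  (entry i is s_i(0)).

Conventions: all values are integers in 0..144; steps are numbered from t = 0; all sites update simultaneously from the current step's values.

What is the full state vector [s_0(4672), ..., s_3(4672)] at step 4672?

Simulating step by step:
t=0: [92, 94, 17, 17]
t=1: [66, 66, 47, 46]
t=2: [99, 99, 88, 88]
t=3: [81, 81, 87, 87]
t=4: [101, 101, 98, 98]
t=5: [73, 73, 75, 75]
t=6: [117, 117, 116, 116]
t=7: [45, 45, 46, 46]
t=8: [75, 75, 76, 76]
t=9: [114, 114, 114, 114]
t=10: [50, 50, 50, 50]
t=11: [84, 84, 84, 84]
t=12: [100, 100, 100, 100]
t=13: [73, 73, 73, 73]
t=14: [119, 119, 119, 119]
t=15: [42, 42, 42, 42]
t=16: [70, 70, 70, 70]
t=17: [117, 117, 117, 117]
t=18: [45, 45, 45, 45]
t=19: [75, 75, 75, 75]
t=20: [115, 115, 115, 115]
t=21: [48, 48, 48, 48]
t=22: [80, 80, 80, 80]
t=23: [107, 107, 107, 107]
t=24: [62, 62, 62, 62]
t=25: [104, 104, 104, 104]
t=26: [67, 67, 67, 67]
t=27: [112, 112, 112, 112]
t=28: [53, 53, 53, 53]
t=29: [89, 89, 89, 89]
t=30: [92, 92, 92, 92]
t=31: [87, 87, 87, 87]
t=32: [95, 95, 95, 95]
t=33: [82, 82, 82, 82]
t=34: [104, 104, 104, 104]

Answer: [53, 53, 53, 53]
Key observation: The state at step 25, [104, 104, 104, 104], reappears at step 34: the system is in a cycle of period 9 from step 25 on.  Therefore the state at step 4672 equals the state at step 25 + ((4672 - 25) mod 9) = 28, which is [53, 53, 53, 53].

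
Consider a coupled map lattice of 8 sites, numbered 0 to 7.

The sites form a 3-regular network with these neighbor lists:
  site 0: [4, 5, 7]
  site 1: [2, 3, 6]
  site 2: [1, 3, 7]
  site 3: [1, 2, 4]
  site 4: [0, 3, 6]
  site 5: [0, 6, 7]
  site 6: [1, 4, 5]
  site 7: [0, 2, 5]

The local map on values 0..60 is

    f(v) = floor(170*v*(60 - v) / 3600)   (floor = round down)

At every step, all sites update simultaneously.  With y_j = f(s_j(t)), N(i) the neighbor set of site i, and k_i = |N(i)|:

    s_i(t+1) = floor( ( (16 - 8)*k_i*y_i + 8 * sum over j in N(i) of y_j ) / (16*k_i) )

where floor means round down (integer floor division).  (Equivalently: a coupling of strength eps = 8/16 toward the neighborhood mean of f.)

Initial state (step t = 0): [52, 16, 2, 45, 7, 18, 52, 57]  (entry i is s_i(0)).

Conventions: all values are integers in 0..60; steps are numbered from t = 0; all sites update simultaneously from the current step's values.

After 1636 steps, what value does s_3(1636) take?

Simulating step by step:
t=0: [52, 16, 2, 45, 7, 18, 52, 57]
t=1: [19, 25, 14, 24, 20, 25, 23, 13]
t=2: [35, 38, 33, 38, 37, 37, 39, 31]
t=3: [40, 39, 41, 39, 39, 40, 38, 41]
t=4: [37, 37, 36, 37, 38, 37, 38, 36]
t=5: [39, 39, 40, 39, 39, 39, 39, 40]
t=6: [37, 37, 37, 37, 38, 37, 38, 37]
t=7: [39, 39, 40, 39, 39, 39, 39, 40]

Answer: s_3(1636) = 37
Key observation: The state at step 5, [39, 39, 40, 39, 39, 39, 39, 40], reappears at step 7: the system is in a cycle of period 2 from step 5 on.  Therefore the state at step 1636 equals the state at step 5 + ((1636 - 5) mod 2) = 6, which is [37, 37, 37, 37, 38, 37, 38, 37].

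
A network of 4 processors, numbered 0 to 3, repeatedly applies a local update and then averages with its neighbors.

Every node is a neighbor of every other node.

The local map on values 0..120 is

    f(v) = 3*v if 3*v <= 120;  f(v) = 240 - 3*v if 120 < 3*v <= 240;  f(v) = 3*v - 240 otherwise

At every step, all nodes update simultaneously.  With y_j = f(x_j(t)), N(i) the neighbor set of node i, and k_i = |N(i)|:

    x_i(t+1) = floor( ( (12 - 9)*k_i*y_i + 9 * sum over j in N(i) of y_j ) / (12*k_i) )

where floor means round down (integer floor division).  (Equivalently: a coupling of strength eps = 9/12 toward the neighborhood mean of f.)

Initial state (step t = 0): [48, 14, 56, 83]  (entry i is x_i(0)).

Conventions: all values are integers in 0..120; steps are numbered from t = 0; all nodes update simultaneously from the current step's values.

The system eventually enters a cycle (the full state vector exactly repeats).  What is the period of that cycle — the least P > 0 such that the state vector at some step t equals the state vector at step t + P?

Simulating step by step:
t=0: [48, 14, 56, 83]
t=1: [54, 54, 54, 54]
t=2: [78, 78, 78, 78]
t=3: [6, 6, 6, 6]
t=4: [18, 18, 18, 18]
t=5: [54, 54, 54, 54]

Answer: 4
Key observation: The state at step 1, [54, 54, 54, 54], reappears at step 5 — and no state repeats earlier — so the cycle the system enters has period 4.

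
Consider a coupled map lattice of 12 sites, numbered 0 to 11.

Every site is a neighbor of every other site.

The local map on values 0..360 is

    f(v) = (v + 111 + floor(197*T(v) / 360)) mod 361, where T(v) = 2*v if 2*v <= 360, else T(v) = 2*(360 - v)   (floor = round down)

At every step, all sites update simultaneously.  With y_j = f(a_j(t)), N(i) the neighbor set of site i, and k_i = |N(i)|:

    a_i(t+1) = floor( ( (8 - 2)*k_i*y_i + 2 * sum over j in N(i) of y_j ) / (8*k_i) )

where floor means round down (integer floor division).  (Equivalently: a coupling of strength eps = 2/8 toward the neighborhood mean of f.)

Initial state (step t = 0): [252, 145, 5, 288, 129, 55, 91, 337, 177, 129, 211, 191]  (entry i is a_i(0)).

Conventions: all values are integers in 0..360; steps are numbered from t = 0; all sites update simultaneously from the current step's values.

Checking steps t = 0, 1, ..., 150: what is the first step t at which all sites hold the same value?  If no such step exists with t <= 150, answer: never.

Simulating step by step:
t=0: [252, 145, 5, 288, 129, 55, 91, 337, 177, 129, 211, 191]  (not all equal)
t=1: [120, 71, 121, 117, 47, 197, 252, 114, 120, 47, 123, 124]  (not all equal)
t=2: [38, 225, 39, 296, 189, 128, 124, 291, 38, 189, 42, 44]  (not all equal)
t=3: [174, 125, 176, 120, 128, 49, 43, 120, 174, 128, 180, 184]  (not all equal)
t=4: [107, 32, 109, 24, 37, 179, 170, 24, 107, 37, 116, 115]  (not all equal)
t=5: [307, 193, 310, 181, 200, 154, 141, 181, 307, 200, 320, 319]  (not all equal)
t=6: [113, 120, 112, 121, 120, 82, 62, 121, 113, 120, 112, 112]  (not all equal)
t=7: [303, 52, 302, 53, 52, 256, 225, 53, 303, 52, 302, 302]  (not all equal)
t=8: [127, 202, 127, 205, 202, 130, 132, 205, 127, 202, 127, 127]  (not all equal)
t=9: [27, 107, 27, 107, 107, 32, 35, 107, 27, 107, 27, 27]  (not all equal)
t=10: [186, 308, 186, 308, 308, 194, 199, 308, 186, 308, 186, 186]  (not all equal)
t=11: [124, 115, 124, 115, 115, 123, 123, 115, 124, 115, 124, 124]  (not all equal)
t=12: [47, 296, 47, 296, 296, 46, 46, 296, 47, 296, 47, 47]  (not all equal)
t=13: [198, 130, 198, 130, 130, 196, 196, 130, 198, 130, 198, 198]  (not all equal)
t=14: [113, 38, 113, 38, 38, 113, 113, 38, 113, 38, 113, 113]  (not all equal)
t=15: [329, 214, 329, 214, 214, 329, 329, 214, 329, 214, 329, 329]  (not all equal)
t=16: [113, 121, 113, 121, 121, 113, 113, 121, 113, 121, 113, 113]  (not all equal)
t=17: [307, 57, 307, 57, 57, 307, 307, 57, 307, 57, 307, 307]  (not all equal)
t=18: [128, 211, 128, 211, 211, 128, 128, 211, 128, 211, 128, 128]  (not all equal)
t=19: [30, 107, 30, 107, 107, 30, 30, 107, 30, 107, 30, 30]  (not all equal)
t=20: [191, 309, 191, 309, 309, 191, 191, 309, 191, 309, 191, 191]  (not all equal)
t=21: [123, 115, 123, 115, 115, 123, 123, 115, 123, 115, 123, 123]  (not all equal)
t=22: [46, 296, 46, 296, 296, 46, 46, 296, 46, 296, 46, 46]  (not all equal)
t=23: [196, 130, 196, 130, 130, 196, 196, 130, 196, 130, 196, 196]  (not all equal)
t=24: [113, 38, 113, 38, 38, 113, 113, 38, 113, 38, 113, 113]  (not all equal)

Answer: never
Key observation: The state at step 14 reappears at step 24 — the system is in a cycle of period 10 from step 14 on.  No step 0..24 is synchronized, and the cycle repeats forever, so no step up to 150 (or ever) has all sites equal.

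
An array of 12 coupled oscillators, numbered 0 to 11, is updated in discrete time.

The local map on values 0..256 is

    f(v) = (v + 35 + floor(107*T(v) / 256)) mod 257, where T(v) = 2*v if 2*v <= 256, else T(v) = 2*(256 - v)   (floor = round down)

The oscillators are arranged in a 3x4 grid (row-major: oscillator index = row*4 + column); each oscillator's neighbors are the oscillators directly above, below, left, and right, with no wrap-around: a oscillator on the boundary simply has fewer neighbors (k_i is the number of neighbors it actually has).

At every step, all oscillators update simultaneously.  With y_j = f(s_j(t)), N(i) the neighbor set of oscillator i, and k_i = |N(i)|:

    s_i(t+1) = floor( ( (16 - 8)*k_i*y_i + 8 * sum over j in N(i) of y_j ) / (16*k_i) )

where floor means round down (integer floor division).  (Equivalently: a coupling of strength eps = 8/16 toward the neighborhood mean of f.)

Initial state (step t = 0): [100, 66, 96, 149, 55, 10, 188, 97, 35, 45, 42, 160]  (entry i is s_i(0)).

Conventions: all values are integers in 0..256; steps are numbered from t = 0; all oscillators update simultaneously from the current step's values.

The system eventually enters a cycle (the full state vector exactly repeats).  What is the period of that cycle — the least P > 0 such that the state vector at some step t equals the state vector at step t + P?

Simulating step by step:
t=0: [100, 66, 96, 149, 55, 10, 188, 97, 35, 45, 42, 160]
t=1: [181, 158, 137, 114, 129, 80, 84, 115, 112, 102, 82, 90]
t=2: [18, 44, 82, 187, 80, 145, 172, 228, 178, 212, 194, 207]
t=3: [108, 102, 118, 64, 107, 50, 41, 25, 62, 22, 23, 25]
t=4: [229, 212, 206, 158, 200, 142, 121, 97, 150, 96, 82, 79]
t=5: [27, 24, 19, 68, 22, 40, 54, 139, 66, 141, 157, 189]
t=6: [80, 83, 96, 100, 95, 91, 93, 59, 100, 54, 37, 19]
t=7: [189, 192, 207, 197, 204, 192, 184, 153, 194, 154, 119, 95]
t=8: [23, 23, 24, 22, 24, 22, 50, 51, 22, 58, 167, 172]
t=9: [77, 77, 85, 89, 77, 90, 100, 100, 92, 98, 57, 46]
t=10: [176, 182, 194, 201, 184, 198, 202, 198, 199, 197, 161, 148]
t=11: [20, 21, 23, 23, 22, 23, 23, 22, 23, 23, 19, 18]
t=12: [72, 74, 76, 76, 75, 76, 75, 74, 76, 75, 71, 70]
t=13: [169, 170, 173, 173, 171, 172, 171, 169, 173, 171, 167, 165]
t=14: [19, 19, 19, 19, 19, 19, 19, 19, 20, 19, 19, 19]
t=15: [69, 69, 69, 69, 69, 69, 69, 69, 70, 69, 69, 69]
t=16: [161, 161, 161, 161, 161, 161, 161, 161, 162, 161, 161, 161]
t=17: [18, 18, 18, 18, 18, 18, 18, 18, 18, 18, 18, 18]
t=18: [68, 68, 68, 68, 68, 68, 68, 68, 68, 68, 68, 68]
t=19: [159, 159, 159, 159, 159, 159, 159, 159, 159, 159, 159, 159]
t=20: [18, 18, 18, 18, 18, 18, 18, 18, 18, 18, 18, 18]

Answer: 3
Key observation: The state at step 17, [18, 18, 18, 18, 18, 18, 18, 18, 18, 18, 18, 18], reappears at step 20 — and no state repeats earlier — so the cycle the system enters has period 3.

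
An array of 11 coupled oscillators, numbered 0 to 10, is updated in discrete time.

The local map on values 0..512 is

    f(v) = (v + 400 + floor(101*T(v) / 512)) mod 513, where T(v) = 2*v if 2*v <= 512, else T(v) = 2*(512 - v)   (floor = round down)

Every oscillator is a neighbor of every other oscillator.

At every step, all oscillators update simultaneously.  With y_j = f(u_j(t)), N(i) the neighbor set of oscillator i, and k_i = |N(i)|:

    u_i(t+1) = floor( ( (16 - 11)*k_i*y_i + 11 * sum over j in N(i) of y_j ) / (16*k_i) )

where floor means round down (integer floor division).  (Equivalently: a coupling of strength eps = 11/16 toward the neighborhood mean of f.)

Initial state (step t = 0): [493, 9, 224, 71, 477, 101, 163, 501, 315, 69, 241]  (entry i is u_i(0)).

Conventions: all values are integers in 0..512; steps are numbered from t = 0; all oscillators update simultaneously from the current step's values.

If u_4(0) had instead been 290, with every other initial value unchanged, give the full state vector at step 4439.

Simulating step by step:
t=0: [493, 9, 224, 71, 290, 101, 163, 501, 315, 69, 241]
t=1: [320, 326, 274, 347, 290, 232, 254, 321, 294, 347, 280]
t=2: [271, 272, 264, 275, 266, 253, 261, 271, 267, 275, 265]
t=3: [250, 250, 249, 251, 250, 247, 249, 250, 250, 251, 249]
t=4: [234, 234, 234, 235, 234, 233, 234, 234, 234, 235, 234]
t=5: [213, 213, 213, 213, 213, 212, 213, 213, 213, 213, 213]
t=6: [183, 183, 183, 183, 183, 183, 183, 183, 183, 183, 183]
t=7: [142, 142, 142, 142, 142, 142, 142, 142, 142, 142, 142]
t=8: [85, 85, 85, 85, 85, 85, 85, 85, 85, 85, 85]
t=9: [5, 5, 5, 5, 5, 5, 5, 5, 5, 5, 5]
t=10: [406, 406, 406, 406, 406, 406, 406, 406, 406, 406, 406]
t=11: [334, 334, 334, 334, 334, 334, 334, 334, 334, 334, 334]
t=12: [291, 291, 291, 291, 291, 291, 291, 291, 291, 291, 291]
t=13: [265, 265, 265, 265, 265, 265, 265, 265, 265, 265, 265]
t=14: [249, 249, 249, 249, 249, 249, 249, 249, 249, 249, 249]
t=15: [234, 234, 234, 234, 234, 234, 234, 234, 234, 234, 234]
t=16: [213, 213, 213, 213, 213, 213, 213, 213, 213, 213, 213]
t=17: [184, 184, 184, 184, 184, 184, 184, 184, 184, 184, 184]
t=18: [143, 143, 143, 143, 143, 143, 143, 143, 143, 143, 143]
t=19: [86, 86, 86, 86, 86, 86, 86, 86, 86, 86, 86]
t=20: [6, 6, 6, 6, 6, 6, 6, 6, 6, 6, 6]
t=21: [408, 408, 408, 408, 408, 408, 408, 408, 408, 408, 408]
t=22: [336, 336, 336, 336, 336, 336, 336, 336, 336, 336, 336]
t=23: [292, 292, 292, 292, 292, 292, 292, 292, 292, 292, 292]
t=24: [265, 265, 265, 265, 265, 265, 265, 265, 265, 265, 265]

Answer: [184, 184, 184, 184, 184, 184, 184, 184, 184, 184, 184]
Key observation: The state at step 13, [265, 265, 265, 265, 265, 265, 265, 265, 265, 265, 265], reappears at step 24: the system is in a cycle of period 11 from step 13 on.  Therefore the state at step 4439 equals the state at step 13 + ((4439 - 13) mod 11) = 17, which is [184, 184, 184, 184, 184, 184, 184, 184, 184, 184, 184].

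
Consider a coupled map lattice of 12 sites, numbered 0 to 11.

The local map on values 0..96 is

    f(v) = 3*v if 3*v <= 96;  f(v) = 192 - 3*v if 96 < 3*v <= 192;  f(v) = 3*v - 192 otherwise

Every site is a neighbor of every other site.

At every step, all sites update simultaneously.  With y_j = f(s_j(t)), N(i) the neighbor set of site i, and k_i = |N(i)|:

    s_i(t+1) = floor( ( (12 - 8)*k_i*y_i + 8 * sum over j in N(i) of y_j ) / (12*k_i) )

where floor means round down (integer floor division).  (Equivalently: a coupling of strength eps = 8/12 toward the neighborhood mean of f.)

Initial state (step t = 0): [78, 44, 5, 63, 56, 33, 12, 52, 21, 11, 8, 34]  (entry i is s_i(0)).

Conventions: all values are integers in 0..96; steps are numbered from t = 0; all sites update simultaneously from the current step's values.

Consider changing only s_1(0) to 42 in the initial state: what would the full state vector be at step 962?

Answer: [24, 25, 25, 25, 24, 23, 24, 24, 25, 24, 24, 23]
Key observation: The state at step 12, [24, 25, 25, 25, 24, 23, 24, 24, 25, 24, 24, 23], reappears at step 14: the system is in a cycle of period 2 from step 12 on.  Therefore the state at step 962 equals the state at step 12 + ((962 - 12) mod 2) = 12, which is [24, 25, 25, 25, 24, 23, 24, 24, 25, 24, 24, 23].

Derivation:
t=0: [78, 42, 5, 63, 56, 33, 12, 52, 21, 11, 8, 34]
t=1: [43, 49, 35, 32, 38, 57, 41, 41, 49, 40, 38, 56]
t=2: [62, 57, 69, 71, 66, 51, 64, 64, 57, 64, 66, 51]
t=3: [12, 16, 14, 16, 12, 21, 10, 10, 16, 10, 12, 21]
t=4: [40, 44, 42, 44, 40, 48, 39, 39, 44, 39, 40, 48]
t=5: [67, 63, 65, 63, 67, 60, 67, 67, 63, 67, 67, 60]
t=6: [7, 6, 6, 6, 7, 8, 7, 7, 6, 7, 7, 8]
t=7: [20, 19, 19, 19, 20, 21, 20, 20, 19, 20, 20, 21]
t=8: [59, 58, 58, 58, 59, 60, 59, 59, 58, 59, 59, 60]
t=9: [15, 16, 16, 16, 15, 14, 15, 15, 16, 15, 15, 14]
t=10: [45, 46, 46, 46, 45, 44, 45, 45, 46, 45, 45, 44]
t=11: [56, 55, 55, 55, 56, 57, 56, 56, 55, 56, 56, 57]
t=12: [24, 25, 25, 25, 24, 23, 24, 24, 25, 24, 24, 23]
t=13: [72, 73, 73, 73, 72, 71, 72, 72, 73, 72, 72, 71]
t=14: [24, 25, 25, 25, 24, 23, 24, 24, 25, 24, 24, 23]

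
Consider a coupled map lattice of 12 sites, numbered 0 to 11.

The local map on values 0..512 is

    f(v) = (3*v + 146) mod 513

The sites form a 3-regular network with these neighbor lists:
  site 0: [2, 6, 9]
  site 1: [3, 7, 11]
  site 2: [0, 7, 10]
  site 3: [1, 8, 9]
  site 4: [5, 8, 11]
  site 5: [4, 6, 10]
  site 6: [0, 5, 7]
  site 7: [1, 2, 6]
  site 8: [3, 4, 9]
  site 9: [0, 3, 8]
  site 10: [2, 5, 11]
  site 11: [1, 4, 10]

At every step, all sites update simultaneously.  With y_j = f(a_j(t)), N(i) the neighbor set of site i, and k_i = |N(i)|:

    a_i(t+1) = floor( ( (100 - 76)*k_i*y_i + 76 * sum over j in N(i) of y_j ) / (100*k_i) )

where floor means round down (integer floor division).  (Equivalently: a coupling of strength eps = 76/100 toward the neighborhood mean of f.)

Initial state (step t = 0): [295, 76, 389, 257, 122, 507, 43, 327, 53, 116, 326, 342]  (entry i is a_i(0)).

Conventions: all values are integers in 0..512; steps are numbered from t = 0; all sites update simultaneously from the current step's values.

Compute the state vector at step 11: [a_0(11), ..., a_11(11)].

Simulating step by step:
t=0: [295, 76, 389, 257, 122, 507, 43, 327, 53, 116, 326, 342]
t=1: [268, 254, 120, 394, 269, 254, 125, 261, 430, 299, 165, 284]
t=2: [239, 399, 369, 280, 432, 240, 318, 330, 290, 295, 381, 360]
t=3: [161, 274, 237, 322, 367, 275, 223, 182, 347, 337, 260, 300]
t=4: [224, 181, 261, 209, 214, 347, 263, 321, 149, 123, 307, 280]
t=5: [286, 248, 208, 127, 246, 225, 240, 276, 155, 163, 275, 238]
t=6: [303, 298, 418, 154, 279, 373, 403, 360, 151, 182, 340, 388]
t=7: [230, 150, 183, 93, 267, 295, 197, 229, 209, 96, 260, 226]
t=8: [290, 287, 311, 298, 250, 272, 217, 200, 389, 359, 225, 310]
t=9: [256, 193, 277, 251, 291, 354, 368, 266, 219, 250, 213, 312]
t=10: [367, 272, 391, 316, 255, 297, 310, 331, 392, 364, 243, 264]
t=11: [193, 261, 246, 258, 280, 207, 99, 227, 242, 199, 271, 408]

Answer: [193, 261, 246, 258, 280, 207, 99, 227, 242, 199, 271, 408]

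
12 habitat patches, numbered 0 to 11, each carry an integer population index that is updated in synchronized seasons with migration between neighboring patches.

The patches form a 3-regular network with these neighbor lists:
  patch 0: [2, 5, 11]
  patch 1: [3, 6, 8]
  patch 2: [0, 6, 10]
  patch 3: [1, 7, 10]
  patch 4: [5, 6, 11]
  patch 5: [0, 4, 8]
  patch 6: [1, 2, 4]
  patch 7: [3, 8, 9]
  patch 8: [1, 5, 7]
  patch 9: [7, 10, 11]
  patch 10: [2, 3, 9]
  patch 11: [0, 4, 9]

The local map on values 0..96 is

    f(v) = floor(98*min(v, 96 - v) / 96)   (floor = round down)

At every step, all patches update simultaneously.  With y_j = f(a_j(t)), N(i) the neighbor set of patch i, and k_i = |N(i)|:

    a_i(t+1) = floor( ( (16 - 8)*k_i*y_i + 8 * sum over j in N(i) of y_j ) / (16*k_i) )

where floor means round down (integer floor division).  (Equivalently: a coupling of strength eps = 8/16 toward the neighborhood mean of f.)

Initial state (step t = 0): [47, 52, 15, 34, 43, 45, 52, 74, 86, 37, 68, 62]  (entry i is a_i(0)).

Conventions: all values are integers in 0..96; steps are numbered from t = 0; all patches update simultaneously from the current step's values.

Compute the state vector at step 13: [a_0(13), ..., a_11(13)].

Answer: [29, 28, 28, 28, 29, 28, 28, 28, 28, 28, 28, 28]

Derivation:
t=0: [47, 52, 15, 34, 43, 45, 52, 74, 86, 37, 68, 62]
t=1: [39, 36, 27, 32, 42, 39, 39, 24, 23, 32, 28, 38]
t=2: [36, 33, 31, 30, 40, 36, 37, 26, 28, 31, 29, 37]
t=3: [35, 32, 32, 29, 38, 35, 35, 27, 29, 30, 29, 36]
t=4: [34, 31, 32, 29, 36, 34, 34, 28, 30, 30, 29, 35]
t=5: [33, 31, 32, 29, 35, 33, 33, 28, 30, 30, 29, 34]
t=6: [33, 30, 31, 29, 34, 32, 32, 28, 30, 30, 29, 33]
t=7: [32, 30, 31, 29, 33, 32, 31, 28, 30, 30, 29, 32]
t=8: [31, 30, 30, 29, 32, 31, 31, 28, 30, 29, 29, 31]
t=9: [30, 30, 30, 29, 31, 31, 30, 28, 29, 29, 29, 30]
t=10: [30, 29, 29, 29, 30, 30, 30, 28, 29, 29, 29, 30]
t=11: [29, 29, 29, 28, 30, 29, 29, 28, 29, 29, 29, 29]
t=12: [29, 28, 29, 28, 29, 29, 29, 28, 28, 28, 28, 29]
t=13: [29, 28, 28, 28, 29, 28, 28, 28, 28, 28, 28, 28]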